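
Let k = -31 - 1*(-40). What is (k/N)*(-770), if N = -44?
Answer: 315/2 ≈ 157.50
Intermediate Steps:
k = 9 (k = -31 + 40 = 9)
(k/N)*(-770) = (9/(-44))*(-770) = (9*(-1/44))*(-770) = -9/44*(-770) = 315/2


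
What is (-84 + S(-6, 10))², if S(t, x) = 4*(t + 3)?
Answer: 9216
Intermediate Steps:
S(t, x) = 12 + 4*t (S(t, x) = 4*(3 + t) = 12 + 4*t)
(-84 + S(-6, 10))² = (-84 + (12 + 4*(-6)))² = (-84 + (12 - 24))² = (-84 - 12)² = (-96)² = 9216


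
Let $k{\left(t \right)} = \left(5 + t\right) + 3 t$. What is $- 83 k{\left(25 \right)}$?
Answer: $-8715$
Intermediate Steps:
$k{\left(t \right)} = 5 + 4 t$
$- 83 k{\left(25 \right)} = - 83 \left(5 + 4 \cdot 25\right) = - 83 \left(5 + 100\right) = \left(-83\right) 105 = -8715$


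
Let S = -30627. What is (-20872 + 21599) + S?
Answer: -29900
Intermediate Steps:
(-20872 + 21599) + S = (-20872 + 21599) - 30627 = 727 - 30627 = -29900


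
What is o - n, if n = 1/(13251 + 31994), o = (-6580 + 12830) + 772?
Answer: 317710389/45245 ≈ 7022.0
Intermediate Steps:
o = 7022 (o = 6250 + 772 = 7022)
n = 1/45245 ≈ 2.2102e-5
o - n = 7022 - 1*1/45245 = 7022 - 1/45245 = 317710389/45245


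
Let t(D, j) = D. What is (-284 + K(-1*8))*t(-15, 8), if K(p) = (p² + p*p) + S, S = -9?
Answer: 2475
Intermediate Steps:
K(p) = -9 + 2*p² (K(p) = (p² + p*p) - 9 = (p² + p²) - 9 = 2*p² - 9 = -9 + 2*p²)
(-284 + K(-1*8))*t(-15, 8) = (-284 + (-9 + 2*(-1*8)²))*(-15) = (-284 + (-9 + 2*(-8)²))*(-15) = (-284 + (-9 + 2*64))*(-15) = (-284 + (-9 + 128))*(-15) = (-284 + 119)*(-15) = -165*(-15) = 2475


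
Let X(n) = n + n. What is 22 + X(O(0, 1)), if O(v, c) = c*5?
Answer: 32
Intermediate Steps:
O(v, c) = 5*c
X(n) = 2*n
22 + X(O(0, 1)) = 22 + 2*(5*1) = 22 + 2*5 = 22 + 10 = 32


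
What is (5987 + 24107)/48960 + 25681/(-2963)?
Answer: -584086619/72534240 ≈ -8.0526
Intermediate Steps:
(5987 + 24107)/48960 + 25681/(-2963) = 30094*(1/48960) + 25681*(-1/2963) = 15047/24480 - 25681/2963 = -584086619/72534240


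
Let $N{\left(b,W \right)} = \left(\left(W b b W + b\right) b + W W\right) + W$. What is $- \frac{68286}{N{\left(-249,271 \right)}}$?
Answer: $\frac{34143}{566900154548} \approx 6.0228 \cdot 10^{-8}$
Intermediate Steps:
$N{\left(b,W \right)} = W + W^{2} + b \left(b + W^{2} b^{2}\right)$ ($N{\left(b,W \right)} = \left(\left(W b^{2} W + b\right) b + W^{2}\right) + W = \left(\left(W^{2} b^{2} + b\right) b + W^{2}\right) + W = \left(\left(b + W^{2} b^{2}\right) b + W^{2}\right) + W = \left(b \left(b + W^{2} b^{2}\right) + W^{2}\right) + W = \left(W^{2} + b \left(b + W^{2} b^{2}\right)\right) + W = W + W^{2} + b \left(b + W^{2} b^{2}\right)$)
$- \frac{68286}{N{\left(-249,271 \right)}} = - \frac{68286}{271 + 271^{2} + \left(-249\right)^{2} + 271^{2} \left(-249\right)^{3}} = - \frac{68286}{271 + 73441 + 62001 + 73441 \left(-15438249\right)} = - \frac{68286}{271 + 73441 + 62001 - 1133800444809} = - \frac{68286}{-1133800309096} = \left(-68286\right) \left(- \frac{1}{1133800309096}\right) = \frac{34143}{566900154548}$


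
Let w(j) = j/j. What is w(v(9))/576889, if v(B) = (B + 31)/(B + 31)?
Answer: 1/576889 ≈ 1.7334e-6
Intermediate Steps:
v(B) = 1 (v(B) = (31 + B)/(31 + B) = 1)
w(j) = 1
w(v(9))/576889 = 1/576889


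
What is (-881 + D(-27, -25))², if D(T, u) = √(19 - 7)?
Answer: 776173 - 3524*√3 ≈ 7.7007e+5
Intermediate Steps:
D(T, u) = 2*√3 (D(T, u) = √12 = 2*√3)
(-881 + D(-27, -25))² = (-881 + 2*√3)²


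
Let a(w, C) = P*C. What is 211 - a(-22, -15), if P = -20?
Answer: -89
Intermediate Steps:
a(w, C) = -20*C
211 - a(-22, -15) = 211 - (-20)*(-15) = 211 - 1*300 = 211 - 300 = -89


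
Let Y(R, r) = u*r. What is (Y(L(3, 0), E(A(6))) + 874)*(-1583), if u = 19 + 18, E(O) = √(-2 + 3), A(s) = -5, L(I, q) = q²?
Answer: -1442113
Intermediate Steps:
E(O) = 1 (E(O) = √1 = 1)
u = 37
Y(R, r) = 37*r
(Y(L(3, 0), E(A(6))) + 874)*(-1583) = (37*1 + 874)*(-1583) = (37 + 874)*(-1583) = 911*(-1583) = -1442113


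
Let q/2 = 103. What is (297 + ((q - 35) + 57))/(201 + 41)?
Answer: 525/242 ≈ 2.1694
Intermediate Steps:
q = 206 (q = 2*103 = 206)
(297 + ((q - 35) + 57))/(201 + 41) = (297 + ((206 - 35) + 57))/(201 + 41) = (297 + (171 + 57))/242 = (297 + 228)*(1/242) = 525*(1/242) = 525/242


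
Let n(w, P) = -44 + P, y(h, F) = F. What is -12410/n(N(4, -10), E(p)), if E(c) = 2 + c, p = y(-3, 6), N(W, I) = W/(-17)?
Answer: 6205/18 ≈ 344.72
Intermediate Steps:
N(W, I) = -W/17 (N(W, I) = W*(-1/17) = -W/17)
p = 6
-12410/n(N(4, -10), E(p)) = -12410/(-44 + (2 + 6)) = -12410/(-44 + 8) = -12410/(-36) = -12410*(-1/36) = 6205/18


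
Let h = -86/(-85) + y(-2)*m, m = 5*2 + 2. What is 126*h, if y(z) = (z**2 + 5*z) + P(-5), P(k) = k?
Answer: -1402884/85 ≈ -16505.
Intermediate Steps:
m = 12 (m = 10 + 2 = 12)
y(z) = -5 + z**2 + 5*z (y(z) = (z**2 + 5*z) - 5 = -5 + z**2 + 5*z)
h = -11134/85 (h = -86/(-85) + (-5 + (-2)**2 + 5*(-2))*12 = -86*(-1/85) + (-5 + 4 - 10)*12 = 86/85 - 11*12 = 86/85 - 132 = -11134/85 ≈ -130.99)
126*h = 126*(-11134/85) = -1402884/85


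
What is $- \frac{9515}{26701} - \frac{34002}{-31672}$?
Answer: $\frac{303264161}{422837036} \approx 0.71721$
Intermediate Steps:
$- \frac{9515}{26701} - \frac{34002}{-31672} = \left(-9515\right) \frac{1}{26701} - - \frac{17001}{15836} = - \frac{9515}{26701} + \frac{17001}{15836} = \frac{303264161}{422837036}$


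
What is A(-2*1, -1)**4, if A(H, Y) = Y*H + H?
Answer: 0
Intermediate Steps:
A(H, Y) = H + H*Y (A(H, Y) = H*Y + H = H + H*Y)
A(-2*1, -1)**4 = ((-2*1)*(1 - 1))**4 = (-2*0)**4 = 0**4 = 0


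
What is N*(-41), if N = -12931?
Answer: 530171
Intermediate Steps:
N*(-41) = -12931*(-41) = 530171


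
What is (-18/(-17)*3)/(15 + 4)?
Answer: 54/323 ≈ 0.16718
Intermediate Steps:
(-18/(-17)*3)/(15 + 4) = (-18*(-1/17)*3)/19 = ((18/17)*3)*(1/19) = (54/17)*(1/19) = 54/323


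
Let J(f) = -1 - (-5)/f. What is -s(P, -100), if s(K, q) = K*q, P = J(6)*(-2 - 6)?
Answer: 400/3 ≈ 133.33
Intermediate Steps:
J(f) = -1 + 5/f
P = 4/3 (P = ((5 - 1*6)/6)*(-2 - 6) = ((5 - 6)/6)*(-8) = ((⅙)*(-1))*(-8) = -⅙*(-8) = 4/3 ≈ 1.3333)
-s(P, -100) = -4*(-100)/3 = -1*(-400/3) = 400/3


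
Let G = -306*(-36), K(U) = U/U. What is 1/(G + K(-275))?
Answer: 1/11017 ≈ 9.0769e-5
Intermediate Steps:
K(U) = 1
G = 11016
1/(G + K(-275)) = 1/(11016 + 1) = 1/11017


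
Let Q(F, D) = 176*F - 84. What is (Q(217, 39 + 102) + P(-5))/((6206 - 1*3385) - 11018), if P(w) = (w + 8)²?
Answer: -38117/8197 ≈ -4.6501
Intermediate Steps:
P(w) = (8 + w)²
Q(F, D) = -84 + 176*F
(Q(217, 39 + 102) + P(-5))/((6206 - 1*3385) - 11018) = ((-84 + 176*217) + (8 - 5)²)/((6206 - 1*3385) - 11018) = ((-84 + 38192) + 3²)/((6206 - 3385) - 11018) = (38108 + 9)/(2821 - 11018) = 38117/(-8197) = 38117*(-1/8197) = -38117/8197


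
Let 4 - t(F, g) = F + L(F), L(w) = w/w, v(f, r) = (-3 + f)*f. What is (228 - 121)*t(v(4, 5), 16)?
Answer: -107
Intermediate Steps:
v(f, r) = f*(-3 + f)
L(w) = 1
t(F, g) = 3 - F (t(F, g) = 4 - (F + 1) = 4 - (1 + F) = 4 + (-1 - F) = 3 - F)
(228 - 121)*t(v(4, 5), 16) = (228 - 121)*(3 - 4*(-3 + 4)) = 107*(3 - 4) = 107*(-1) = -107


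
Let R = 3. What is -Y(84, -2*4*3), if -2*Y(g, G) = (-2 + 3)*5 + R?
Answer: 4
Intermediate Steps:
Y(g, G) = -4 (Y(g, G) = -((-2 + 3)*5 + 3)/2 = -(1*5 + 3)/2 = -(5 + 3)/2 = -½*8 = -4)
-Y(84, -2*4*3) = -1*(-4) = 4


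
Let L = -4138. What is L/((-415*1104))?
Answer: 2069/229080 ≈ 0.0090318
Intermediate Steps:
L/((-415*1104)) = -4138/((-415*1104)) = -4138/(-458160) = -4138*(-1/458160) = 2069/229080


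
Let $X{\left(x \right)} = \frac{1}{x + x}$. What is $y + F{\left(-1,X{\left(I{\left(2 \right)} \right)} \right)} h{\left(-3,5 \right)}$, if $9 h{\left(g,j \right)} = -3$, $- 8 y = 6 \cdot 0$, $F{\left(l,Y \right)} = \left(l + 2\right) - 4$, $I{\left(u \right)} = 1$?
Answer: $1$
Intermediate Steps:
$X{\left(x \right)} = \frac{1}{2 x}$
$F{\left(l,Y \right)} = -2 + l$ ($F{\left(l,Y \right)} = \left(2 + l\right) - 4 = -2 + l$)
$y = 0$ ($y = - \frac{6 \cdot 0}{8} = \left(- \frac{1}{8}\right) 0 = 0$)
$h{\left(g,j \right)} = - \frac{1}{3}$ ($h{\left(g,j \right)} = \frac{1}{9} \left(-3\right) = - \frac{1}{3}$)
$y + F{\left(-1,X{\left(I{\left(2 \right)} \right)} \right)} h{\left(-3,5 \right)} = 0 + \left(-2 - 1\right) \left(- \frac{1}{3}\right) = 0 - -1 = 0 + 1 = 1$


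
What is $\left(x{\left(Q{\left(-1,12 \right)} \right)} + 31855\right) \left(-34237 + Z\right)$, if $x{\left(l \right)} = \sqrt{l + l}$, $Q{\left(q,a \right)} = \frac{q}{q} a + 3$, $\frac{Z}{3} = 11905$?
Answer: $47081690 + 1478 \sqrt{30} \approx 4.709 \cdot 10^{7}$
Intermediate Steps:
$Z = 35715$ ($Z = 3 \cdot 11905 = 35715$)
$Q{\left(q,a \right)} = 3 + a$ ($Q{\left(q,a \right)} = 1 a + 3 = a + 3 = 3 + a$)
$x{\left(l \right)} = \sqrt{2} \sqrt{l}$ ($x{\left(l \right)} = \sqrt{2 l} = \sqrt{2} \sqrt{l}$)
$\left(x{\left(Q{\left(-1,12 \right)} \right)} + 31855\right) \left(-34237 + Z\right) = \left(\sqrt{2} \sqrt{3 + 12} + 31855\right) \left(-34237 + 35715\right) = \left(\sqrt{2} \sqrt{15} + 31855\right) 1478 = \left(\sqrt{30} + 31855\right) 1478 = \left(31855 + \sqrt{30}\right) 1478 = 47081690 + 1478 \sqrt{30}$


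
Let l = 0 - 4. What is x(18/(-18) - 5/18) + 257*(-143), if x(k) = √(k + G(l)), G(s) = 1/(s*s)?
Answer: -36751 + 5*I*√7/12 ≈ -36751.0 + 1.1024*I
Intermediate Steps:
l = -4
G(s) = s⁻² (G(s) = 1/(s²) = s⁻²)
x(k) = √(1/16 + k) (x(k) = √(k + (-4)⁻²) = √(k + 1/16) = √(1/16 + k))
x(18/(-18) - 5/18) + 257*(-143) = √(1 + 16*(18/(-18) - 5/18))/4 + 257*(-143) = √(1 + 16*(18*(-1/18) - 5*1/18))/4 - 36751 = √(1 + 16*(-1 - 5/18))/4 - 36751 = √(1 + 16*(-23/18))/4 - 36751 = √(1 - 184/9)/4 - 36751 = √(-175/9)/4 - 36751 = (5*I*√7/3)/4 - 36751 = 5*I*√7/12 - 36751 = -36751 + 5*I*√7/12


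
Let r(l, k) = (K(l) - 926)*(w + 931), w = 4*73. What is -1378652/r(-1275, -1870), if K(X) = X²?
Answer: -1378652/1987006877 ≈ -0.00069383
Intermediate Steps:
w = 292
r(l, k) = -1132498 + 1223*l² (r(l, k) = (l² - 926)*(292 + 931) = (-926 + l²)*1223 = -1132498 + 1223*l²)
-1378652/r(-1275, -1870) = -1378652/(-1132498 + 1223*(-1275)²) = -1378652/(-1132498 + 1223*1625625) = -1378652/(-1132498 + 1988139375) = -1378652/1987006877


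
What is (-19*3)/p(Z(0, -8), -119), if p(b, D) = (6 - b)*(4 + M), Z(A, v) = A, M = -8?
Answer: 19/8 ≈ 2.3750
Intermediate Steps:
p(b, D) = -24 + 4*b (p(b, D) = (6 - b)*(4 - 8) = (6 - b)*(-4) = -24 + 4*b)
(-19*3)/p(Z(0, -8), -119) = (-19*3)/(-24 + 4*0) = -57/(-24 + 0) = -57/(-24) = -57*(-1/24) = 19/8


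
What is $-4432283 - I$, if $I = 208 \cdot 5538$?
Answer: $-5584187$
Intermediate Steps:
$I = 1151904$
$-4432283 - I = -4432283 - 1151904 = -5584187$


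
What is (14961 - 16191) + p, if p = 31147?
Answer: 29917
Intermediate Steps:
(14961 - 16191) + p = (14961 - 16191) + 31147 = -1230 + 31147 = 29917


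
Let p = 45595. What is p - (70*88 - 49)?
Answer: 39484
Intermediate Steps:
p - (70*88 - 49) = 45595 - (70*88 - 49) = 45595 - (6160 - 49) = 45595 - 1*6111 = 45595 - 6111 = 39484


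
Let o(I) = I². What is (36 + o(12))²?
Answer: 32400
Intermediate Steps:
(36 + o(12))² = (36 + 12²)² = (36 + 144)² = 180² = 32400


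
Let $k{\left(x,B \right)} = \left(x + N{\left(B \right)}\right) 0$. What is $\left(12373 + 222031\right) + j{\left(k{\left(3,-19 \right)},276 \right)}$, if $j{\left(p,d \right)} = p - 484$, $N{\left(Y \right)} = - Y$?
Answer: $233920$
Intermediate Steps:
$k{\left(x,B \right)} = 0$ ($k{\left(x,B \right)} = \left(x - B\right) 0 = 0$)
$j{\left(p,d \right)} = -484 + p$
$\left(12373 + 222031\right) + j{\left(k{\left(3,-19 \right)},276 \right)} = \left(12373 + 222031\right) + \left(-484 + 0\right) = 234404 - 484 = 233920$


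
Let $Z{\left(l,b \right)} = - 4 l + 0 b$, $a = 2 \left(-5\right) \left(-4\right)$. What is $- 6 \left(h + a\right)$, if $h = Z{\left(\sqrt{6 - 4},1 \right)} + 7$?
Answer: $-282 + 24 \sqrt{2} \approx -248.06$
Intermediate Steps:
$a = 40$ ($a = \left(-10\right) \left(-4\right) = 40$)
$Z{\left(l,b \right)} = - 4 l$ ($Z{\left(l,b \right)} = - 4 l + 0 = - 4 l$)
$h = 7 - 4 \sqrt{2}$ ($h = - 4 \sqrt{6 - 4} + 7 = - 4 \sqrt{2} + 7 = 7 - 4 \sqrt{2} \approx 1.3431$)
$- 6 \left(h + a\right) = - 6 \left(\left(7 - 4 \sqrt{2}\right) + 40\right) = - 6 \left(47 - 4 \sqrt{2}\right) = -282 + 24 \sqrt{2}$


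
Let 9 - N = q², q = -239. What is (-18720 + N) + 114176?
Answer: 38344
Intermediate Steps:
N = -57112 (N = 9 - 1*(-239)² = 9 - 1*57121 = 9 - 57121 = -57112)
(-18720 + N) + 114176 = (-18720 - 57112) + 114176 = -75832 + 114176 = 38344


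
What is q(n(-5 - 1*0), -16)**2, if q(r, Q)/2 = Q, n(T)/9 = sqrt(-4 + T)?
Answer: 1024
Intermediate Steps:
n(T) = 9*sqrt(-4 + T)
q(r, Q) = 2*Q
q(n(-5 - 1*0), -16)**2 = (2*(-16))**2 = (-32)**2 = 1024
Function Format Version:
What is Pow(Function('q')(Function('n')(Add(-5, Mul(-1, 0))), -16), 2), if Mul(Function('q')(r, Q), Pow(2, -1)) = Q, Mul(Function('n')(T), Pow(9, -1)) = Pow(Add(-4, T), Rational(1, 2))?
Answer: 1024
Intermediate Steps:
Function('n')(T) = Mul(9, Pow(Add(-4, T), Rational(1, 2)))
Function('q')(r, Q) = Mul(2, Q)
Pow(Function('q')(Function('n')(Add(-5, Mul(-1, 0))), -16), 2) = Pow(Mul(2, -16), 2) = Pow(-32, 2) = 1024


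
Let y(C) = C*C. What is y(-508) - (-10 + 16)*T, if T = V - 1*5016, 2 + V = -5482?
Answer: 321064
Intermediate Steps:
V = -5484 (V = -2 - 5482 = -5484)
y(C) = C²
T = -10500 (T = -5484 - 1*5016 = -5484 - 5016 = -10500)
y(-508) - (-10 + 16)*T = (-508)² - (-10 + 16)*(-10500) = 258064 - 6*(-10500) = 258064 - 1*(-63000) = 258064 + 63000 = 321064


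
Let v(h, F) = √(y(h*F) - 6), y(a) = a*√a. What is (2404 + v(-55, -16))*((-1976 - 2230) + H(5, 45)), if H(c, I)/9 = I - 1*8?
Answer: -9310692 - 3873*√(-6 + 3520*√55) ≈ -9.9364e+6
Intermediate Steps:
y(a) = a^(3/2)
v(h, F) = √(-6 + (F*h)^(3/2)) (v(h, F) = √((h*F)^(3/2) - 6) = √((F*h)^(3/2) - 6) = √(-6 + (F*h)^(3/2)))
H(c, I) = -72 + 9*I (H(c, I) = 9*(I - 1*8) = 9*(I - 8) = 9*(-8 + I) = -72 + 9*I)
(2404 + v(-55, -16))*((-1976 - 2230) + H(5, 45)) = (2404 + √(-6 + (-16*(-55))^(3/2)))*((-1976 - 2230) + (-72 + 9*45)) = (2404 + √(-6 + 880^(3/2)))*(-4206 + (-72 + 405)) = (2404 + √(-6 + 3520*√55))*(-4206 + 333) = (2404 + √(-6 + 3520*√55))*(-3873) = -9310692 - 3873*√(-6 + 3520*√55)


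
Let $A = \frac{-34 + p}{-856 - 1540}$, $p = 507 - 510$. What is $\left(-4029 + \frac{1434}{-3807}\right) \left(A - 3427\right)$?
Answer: $\frac{41985415099345}{3040524} \approx 1.3809 \cdot 10^{7}$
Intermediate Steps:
$p = -3$ ($p = 507 - 510 = -3$)
$A = \frac{37}{2396}$ ($A = \frac{-34 - 3}{-856 - 1540} = - \frac{37}{-2396} = \left(-37\right) \left(- \frac{1}{2396}\right) = \frac{37}{2396} \approx 0.015442$)
$\left(-4029 + \frac{1434}{-3807}\right) \left(A - 3427\right) = \left(-4029 + \frac{1434}{-3807}\right) \left(\frac{37}{2396} - 3427\right) = \left(-4029 + 1434 \left(- \frac{1}{3807}\right)\right) \left(- \frac{8211055}{2396}\right) = \left(-4029 - \frac{478}{1269}\right) \left(- \frac{8211055}{2396}\right) = \left(- \frac{5113279}{1269}\right) \left(- \frac{8211055}{2396}\right) = \frac{41985415099345}{3040524}$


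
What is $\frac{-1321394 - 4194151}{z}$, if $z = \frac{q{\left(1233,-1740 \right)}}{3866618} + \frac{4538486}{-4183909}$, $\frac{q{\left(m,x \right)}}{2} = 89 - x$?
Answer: $\frac{14871359770227591715}{2922214486871} \approx 5.0891 \cdot 10^{6}$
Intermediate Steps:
$q{\left(m,x \right)} = 178 - 2 x$ ($q{\left(m,x \right)} = 2 \left(89 - x\right) = 178 - 2 x$)
$z = - \frac{8766643460613}{8088788924881}$ ($z = \frac{178 - -3480}{3866618} + \frac{4538486}{-4183909} = \left(178 + 3480\right) \frac{1}{3866618} + 4538486 \left(- \frac{1}{4183909}\right) = 3658 \cdot \frac{1}{3866618} - \frac{4538486}{4183909} = \frac{1829}{1933309} - \frac{4538486}{4183909} = - \frac{8766643460613}{8088788924881} \approx -1.0838$)
$\frac{-1321394 - 4194151}{z} = \frac{-1321394 - 4194151}{- \frac{8766643460613}{8088788924881}} = \left(-5515545\right) \left(- \frac{8088788924881}{8766643460613}\right) = \frac{14871359770227591715}{2922214486871}$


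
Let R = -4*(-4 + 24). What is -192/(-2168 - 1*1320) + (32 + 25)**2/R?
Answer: -353661/8720 ≈ -40.557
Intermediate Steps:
R = -80 (R = -4*20 = -80)
-192/(-2168 - 1*1320) + (32 + 25)**2/R = -192/(-2168 - 1*1320) + (32 + 25)**2/(-80) = -192/(-2168 - 1320) + 57**2*(-1/80) = -192/(-3488) + 3249*(-1/80) = -192*(-1/3488) - 3249/80 = 6/109 - 3249/80 = -353661/8720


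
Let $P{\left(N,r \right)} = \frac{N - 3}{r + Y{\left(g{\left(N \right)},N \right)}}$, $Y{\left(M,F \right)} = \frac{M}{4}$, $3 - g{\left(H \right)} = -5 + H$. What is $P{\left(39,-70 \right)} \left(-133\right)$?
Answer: $\frac{19152}{311} \approx 61.582$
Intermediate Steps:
$g{\left(H \right)} = 8 - H$ ($g{\left(H \right)} = 3 - \left(-5 + H\right) = 8 - H$)
$Y{\left(M,F \right)} = \frac{M}{4}$ ($Y{\left(M,F \right)} = M \frac{1}{4} = \frac{M}{4}$)
$P{\left(N,r \right)} = \frac{-3 + N}{2 + r - \frac{N}{4}}$ ($P{\left(N,r \right)} = \frac{N - 3}{r + \frac{8 - N}{4}} = \frac{-3 + N}{r - \left(-2 + \frac{N}{4}\right)} = \frac{-3 + N}{2 + r - \frac{N}{4}}$)
$P{\left(39,-70 \right)} \left(-133\right) = \frac{4 \left(-3 + 39\right)}{8 - 39 + 4 \left(-70\right)} \left(-133\right) = 4 \frac{1}{8 - 39 - 280} \cdot 36 \left(-133\right) = 4 \frac{1}{-311} \cdot 36 \left(-133\right) = 4 \left(- \frac{1}{311}\right) 36 \left(-133\right) = \left(- \frac{144}{311}\right) \left(-133\right) = \frac{19152}{311}$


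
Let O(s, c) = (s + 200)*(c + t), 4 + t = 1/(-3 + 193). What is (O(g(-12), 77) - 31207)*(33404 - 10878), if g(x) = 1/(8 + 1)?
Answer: -319669833637/855 ≈ -3.7388e+8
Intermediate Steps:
t = -759/190 (t = -4 + 1/(-3 + 193) = -4 + 1/190 = -759/190 ≈ -3.9947)
g(x) = 1/9
O(s, c) = (200 + s)*(-759/190 + c) (O(s, c) = (s + 200)*(c - 759/190) = (200 + s)*(-759/190 + c))
(O(g(-12), 77) - 31207)*(33404 - 10878) = ((-15180/19 + 200*77 - 759/190*1/9 + 77*(1/9)) - 31207)*(33404 - 10878) = ((-15180/19 + 15400 - 253/570 + 77/9) - 31207)*22526 = (24981671/1710 - 31207)*22526 = -28382299/1710*22526 = -319669833637/855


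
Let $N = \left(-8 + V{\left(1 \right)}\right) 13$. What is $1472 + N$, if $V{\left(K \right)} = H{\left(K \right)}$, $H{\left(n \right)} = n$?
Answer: $1381$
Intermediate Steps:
$V{\left(K \right)} = K$
$N = -91$ ($N = \left(-8 + 1\right) 13 = \left(-7\right) 13 = -91$)
$1472 + N = 1472 - 91 = 1381$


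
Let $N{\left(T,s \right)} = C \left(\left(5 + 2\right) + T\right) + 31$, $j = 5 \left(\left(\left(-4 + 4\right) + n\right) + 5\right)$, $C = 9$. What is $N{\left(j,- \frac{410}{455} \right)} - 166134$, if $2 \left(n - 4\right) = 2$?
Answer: $-165590$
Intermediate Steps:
$n = 5$ ($n = 4 + \frac{1}{2} \cdot 2 = 4 + 1 = 5$)
$j = 50$ ($j = 5 \left(\left(\left(-4 + 4\right) + 5\right) + 5\right) = 5 \left(\left(0 + 5\right) + 5\right) = 5 \left(5 + 5\right) = 5 \cdot 10 = 50$)
$N{\left(T,s \right)} = 94 + 9 T$ ($N{\left(T,s \right)} = 9 \left(\left(5 + 2\right) + T\right) + 31 = 9 \left(7 + T\right) + 31 = \left(63 + 9 T\right) + 31 = 94 + 9 T$)
$N{\left(j,- \frac{410}{455} \right)} - 166134 = \left(94 + 9 \cdot 50\right) - 166134 = \left(94 + 450\right) - 166134 = 544 - 166134 = -165590$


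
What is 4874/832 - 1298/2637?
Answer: 5886401/1096992 ≈ 5.3659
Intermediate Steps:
4874/832 - 1298/2637 = 4874*(1/832) - 1298*1/2637 = 2437/416 - 1298/2637 = 5886401/1096992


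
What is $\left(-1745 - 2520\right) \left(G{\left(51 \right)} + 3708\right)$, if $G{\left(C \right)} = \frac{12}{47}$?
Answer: $- \frac{743338320}{47} \approx -1.5816 \cdot 10^{7}$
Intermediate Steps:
$G{\left(C \right)} = \frac{12}{47}$ ($G{\left(C \right)} = 12 \cdot \frac{1}{47} = \frac{12}{47}$)
$\left(-1745 - 2520\right) \left(G{\left(51 \right)} + 3708\right) = \left(-1745 - 2520\right) \left(\frac{12}{47} + 3708\right) = \left(-4265\right) \frac{174288}{47} = - \frac{743338320}{47}$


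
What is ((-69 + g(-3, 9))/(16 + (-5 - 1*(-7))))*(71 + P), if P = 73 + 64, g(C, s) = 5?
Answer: -6656/9 ≈ -739.56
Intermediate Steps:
P = 137
((-69 + g(-3, 9))/(16 + (-5 - 1*(-7))))*(71 + P) = ((-69 + 5)/(16 + (-5 - 1*(-7))))*(71 + 137) = -64/(16 + (-5 + 7))*208 = -64/(16 + 2)*208 = -64/18*208 = -64*1/18*208 = -32/9*208 = -6656/9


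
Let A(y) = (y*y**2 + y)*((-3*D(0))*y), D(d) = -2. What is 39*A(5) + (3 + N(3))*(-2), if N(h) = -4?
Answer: 152102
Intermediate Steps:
A(y) = 6*y*(y + y**3) (A(y) = (y*y**2 + y)*((-3*(-2))*y) = (y**3 + y)*(6*y) = (y + y**3)*(6*y) = 6*y*(y + y**3))
39*A(5) + (3 + N(3))*(-2) = 39*(6*5**2*(1 + 5**2)) + (3 - 4)*(-2) = 39*(6*25*(1 + 25)) - 1*(-2) = 39*(6*25*26) + 2 = 39*3900 + 2 = 152100 + 2 = 152102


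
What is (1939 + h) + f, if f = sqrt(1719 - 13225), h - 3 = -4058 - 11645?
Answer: -13761 + I*sqrt(11506) ≈ -13761.0 + 107.27*I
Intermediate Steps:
h = -15700 (h = 3 + (-4058 - 11645) = 3 - 15703 = -15700)
f = I*sqrt(11506) (f = sqrt(-11506) = I*sqrt(11506) ≈ 107.27*I)
(1939 + h) + f = (1939 - 15700) + I*sqrt(11506) = -13761 + I*sqrt(11506)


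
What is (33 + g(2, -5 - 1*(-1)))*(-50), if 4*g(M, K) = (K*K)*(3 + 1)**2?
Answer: -4850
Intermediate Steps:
g(M, K) = 4*K**2 (g(M, K) = ((K*K)*(3 + 1)**2)/4 = (K**2*4**2)/4 = (K**2*16)/4 = (16*K**2)/4 = 4*K**2)
(33 + g(2, -5 - 1*(-1)))*(-50) = (33 + 4*(-5 - 1*(-1))**2)*(-50) = (33 + 4*(-5 + 1)**2)*(-50) = (33 + 4*(-4)**2)*(-50) = (33 + 4*16)*(-50) = (33 + 64)*(-50) = 97*(-50) = -4850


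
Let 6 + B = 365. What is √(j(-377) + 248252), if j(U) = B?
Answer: √248611 ≈ 498.61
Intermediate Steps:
B = 359 (B = -6 + 365 = 359)
j(U) = 359
√(j(-377) + 248252) = √(359 + 248252) = √248611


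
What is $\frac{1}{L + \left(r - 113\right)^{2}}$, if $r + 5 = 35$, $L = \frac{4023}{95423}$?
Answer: $\frac{95423}{657373070} \approx 0.00014516$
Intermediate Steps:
$L = \frac{4023}{95423}$ ($L = 4023 \cdot \frac{1}{95423} = \frac{4023}{95423} \approx 0.04216$)
$r = 30$ ($r = -5 + 35 = 30$)
$\frac{1}{L + \left(r - 113\right)^{2}} = \frac{1}{\frac{4023}{95423} + \left(30 - 113\right)^{2}} = \frac{1}{\frac{4023}{95423} + \left(-83\right)^{2}} = \frac{1}{\frac{4023}{95423} + 6889} = \frac{1}{\frac{657373070}{95423}} = \frac{95423}{657373070}$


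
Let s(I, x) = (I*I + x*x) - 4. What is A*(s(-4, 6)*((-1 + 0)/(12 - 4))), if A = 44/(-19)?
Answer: 264/19 ≈ 13.895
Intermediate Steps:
A = -44/19 (A = 44*(-1/19) = -44/19 ≈ -2.3158)
s(I, x) = -4 + I² + x² (s(I, x) = (I² + x²) - 4 = -4 + I² + x²)
A*(s(-4, 6)*((-1 + 0)/(12 - 4))) = -44*(-4 + (-4)² + 6²)*(-1 + 0)/(12 - 4)/19 = -44*(-4 + 16 + 36)*(-1/8)/19 = -2112*(-1*⅛)/19 = -2112*(-1)/(19*8) = -44/19*(-6) = 264/19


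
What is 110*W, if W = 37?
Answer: 4070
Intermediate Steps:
110*W = 110*37 = 4070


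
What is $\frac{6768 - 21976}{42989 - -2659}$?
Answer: $- \frac{1901}{5706} \approx -0.33316$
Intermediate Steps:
$\frac{6768 - 21976}{42989 - -2659} = \frac{6768 - 21976}{42989 + \left(2716 - 57\right)} = - \frac{15208}{42989 + 2659} = - \frac{15208}{45648} = \left(-15208\right) \frac{1}{45648} = - \frac{1901}{5706}$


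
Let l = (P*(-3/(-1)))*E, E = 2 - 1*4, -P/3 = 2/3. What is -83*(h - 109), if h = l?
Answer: 8051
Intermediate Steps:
P = -2 (P = -6/3 = -3*⅔ = -2)
E = -2 (E = 2 - 4 = -2)
l = 12 (l = -(-6)/(-1)*(-2) = -(-6)*(-1)*(-2) = -2*3*(-2) = -6*(-2) = 12)
h = 12
-83*(h - 109) = -83*(12 - 109) = -83*(-97) = 8051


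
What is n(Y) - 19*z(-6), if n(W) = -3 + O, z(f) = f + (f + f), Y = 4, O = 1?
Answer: 340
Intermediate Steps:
z(f) = 3*f (z(f) = f + 2*f = 3*f)
n(W) = -2 (n(W) = -3 + 1 = -2)
n(Y) - 19*z(-6) = -2 - 57*(-6) = -2 - 19*(-18) = -2 + 342 = 340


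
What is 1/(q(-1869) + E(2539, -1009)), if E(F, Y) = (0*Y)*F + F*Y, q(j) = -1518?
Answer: -1/2563369 ≈ -3.9011e-7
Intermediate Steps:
E(F, Y) = F*Y (E(F, Y) = 0*F + F*Y = 0 + F*Y = F*Y)
1/(q(-1869) + E(2539, -1009)) = 1/(-1518 + 2539*(-1009)) = 1/(-1518 - 2561851) = 1/(-2563369) = -1/2563369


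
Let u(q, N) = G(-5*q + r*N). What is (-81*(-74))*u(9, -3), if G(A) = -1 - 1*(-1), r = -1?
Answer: 0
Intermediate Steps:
G(A) = 0 (G(A) = -1 + 1 = 0)
u(q, N) = 0
(-81*(-74))*u(9, -3) = -81*(-74)*0 = 5994*0 = 0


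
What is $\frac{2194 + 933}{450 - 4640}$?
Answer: $- \frac{3127}{4190} \approx -0.7463$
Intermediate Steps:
$\frac{2194 + 933}{450 - 4640} = \frac{3127}{-4190} = 3127 \left(- \frac{1}{4190}\right) = - \frac{3127}{4190}$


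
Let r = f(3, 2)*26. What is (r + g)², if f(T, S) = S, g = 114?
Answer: 27556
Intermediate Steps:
r = 52 (r = 2*26 = 52)
(r + g)² = (52 + 114)² = 166² = 27556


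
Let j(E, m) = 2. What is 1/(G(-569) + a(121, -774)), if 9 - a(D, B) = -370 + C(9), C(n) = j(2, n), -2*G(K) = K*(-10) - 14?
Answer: -1/2461 ≈ -0.00040634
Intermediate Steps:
G(K) = 7 + 5*K (G(K) = -(K*(-10) - 14)/2 = -(-10*K - 14)/2 = -(-14 - 10*K)/2 = 7 + 5*K)
C(n) = 2
a(D, B) = 377 (a(D, B) = 9 - (-370 + 2) = 9 - 1*(-368) = 9 + 368 = 377)
1/(G(-569) + a(121, -774)) = 1/((7 + 5*(-569)) + 377) = 1/((7 - 2845) + 377) = 1/(-2838 + 377) = 1/(-2461) = -1/2461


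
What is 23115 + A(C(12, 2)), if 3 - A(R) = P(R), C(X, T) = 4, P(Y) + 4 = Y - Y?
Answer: 23122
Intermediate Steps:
P(Y) = -4 (P(Y) = -4 + (Y - Y) = -4 + 0 = -4)
A(R) = 7 (A(R) = 3 - 1*(-4) = 3 + 4 = 7)
23115 + A(C(12, 2)) = 23115 + 7 = 23122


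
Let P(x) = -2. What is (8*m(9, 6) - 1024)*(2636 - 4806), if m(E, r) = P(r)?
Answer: 2256800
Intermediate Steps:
m(E, r) = -2
(8*m(9, 6) - 1024)*(2636 - 4806) = (8*(-2) - 1024)*(2636 - 4806) = (-16 - 1024)*(-2170) = -1040*(-2170) = 2256800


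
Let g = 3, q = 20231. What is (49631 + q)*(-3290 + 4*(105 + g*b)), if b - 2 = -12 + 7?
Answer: -203018972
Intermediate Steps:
b = -3 (b = 2 + (-12 + 7) = 2 - 5 = -3)
(49631 + q)*(-3290 + 4*(105 + g*b)) = (49631 + 20231)*(-3290 + 4*(105 + 3*(-3))) = 69862*(-3290 + 4*(105 - 9)) = 69862*(-3290 + 4*96) = 69862*(-3290 + 384) = 69862*(-2906) = -203018972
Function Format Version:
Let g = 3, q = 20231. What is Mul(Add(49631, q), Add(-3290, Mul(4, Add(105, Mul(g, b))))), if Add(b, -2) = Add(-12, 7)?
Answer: -203018972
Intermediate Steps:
b = -3 (b = Add(2, Add(-12, 7)) = Add(2, -5) = -3)
Mul(Add(49631, q), Add(-3290, Mul(4, Add(105, Mul(g, b))))) = Mul(Add(49631, 20231), Add(-3290, Mul(4, Add(105, Mul(3, -3))))) = Mul(69862, Add(-3290, Mul(4, Add(105, -9)))) = Mul(69862, Add(-3290, Mul(4, 96))) = Mul(69862, Add(-3290, 384)) = Mul(69862, -2906) = -203018972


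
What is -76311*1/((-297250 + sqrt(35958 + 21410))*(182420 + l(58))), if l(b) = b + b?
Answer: 11341722375/8064212778387376 + 76311*sqrt(14342)/8064212778387376 ≈ 1.4076e-6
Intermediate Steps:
l(b) = 2*b
-76311*1/((-297250 + sqrt(35958 + 21410))*(182420 + l(58))) = -76311*1/((-297250 + sqrt(35958 + 21410))*(182420 + 2*58)) = -76311*1/((-297250 + sqrt(57368))*(182420 + 116)) = -76311*1/(182536*(-297250 + 2*sqrt(14342))) = -76311/(-54258826000 + 365072*sqrt(14342))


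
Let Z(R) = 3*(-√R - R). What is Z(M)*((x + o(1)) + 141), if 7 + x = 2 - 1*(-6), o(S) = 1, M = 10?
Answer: -4290 - 429*√10 ≈ -5646.6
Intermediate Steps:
x = 1 (x = -7 + (2 - 1*(-6)) = -7 + (2 + 6) = -7 + 8 = 1)
Z(R) = -3*R - 3*√R (Z(R) = 3*(-R - √R) = -3*R - 3*√R)
Z(M)*((x + o(1)) + 141) = (-3*10 - 3*√10)*((1 + 1) + 141) = (-30 - 3*√10)*(2 + 141) = (-30 - 3*√10)*143 = -4290 - 429*√10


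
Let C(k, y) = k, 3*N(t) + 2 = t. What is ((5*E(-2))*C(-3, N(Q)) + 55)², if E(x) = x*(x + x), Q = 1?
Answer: 4225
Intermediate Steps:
N(t) = -⅔ + t/3
E(x) = 2*x² (E(x) = x*(2*x) = 2*x²)
((5*E(-2))*C(-3, N(Q)) + 55)² = ((5*(2*(-2)²))*(-3) + 55)² = ((5*(2*4))*(-3) + 55)² = ((5*8)*(-3) + 55)² = (40*(-3) + 55)² = (-120 + 55)² = (-65)² = 4225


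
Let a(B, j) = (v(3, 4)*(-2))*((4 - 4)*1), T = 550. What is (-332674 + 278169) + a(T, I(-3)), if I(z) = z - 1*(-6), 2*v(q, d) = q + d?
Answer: -54505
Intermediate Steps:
v(q, d) = d/2 + q/2 (v(q, d) = (q + d)/2 = (d + q)/2 = d/2 + q/2)
I(z) = 6 + z (I(z) = z + 6 = 6 + z)
a(B, j) = 0 (a(B, j) = (((½)*4 + (½)*3)*(-2))*((4 - 4)*1) = ((2 + 3/2)*(-2))*(0*1) = ((7/2)*(-2))*0 = -7*0 = 0)
(-332674 + 278169) + a(T, I(-3)) = (-332674 + 278169) + 0 = -54505 + 0 = -54505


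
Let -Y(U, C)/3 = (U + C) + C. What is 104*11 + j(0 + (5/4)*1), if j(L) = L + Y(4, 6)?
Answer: 4389/4 ≈ 1097.3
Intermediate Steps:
Y(U, C) = -6*C - 3*U (Y(U, C) = -3*((U + C) + C) = -3*((C + U) + C) = -3*(U + 2*C) = -6*C - 3*U)
j(L) = -48 + L (j(L) = L + (-6*6 - 3*4) = L + (-36 - 12) = L - 48 = -48 + L)
104*11 + j(0 + (5/4)*1) = 104*11 + (-48 + (0 + (5/4)*1)) = 1144 + (-48 + (0 + (5*(¼))*1)) = 1144 + (-48 + (0 + (5/4)*1)) = 1144 + (-48 + (0 + 5/4)) = 1144 + (-48 + 5/4) = 1144 - 187/4 = 4389/4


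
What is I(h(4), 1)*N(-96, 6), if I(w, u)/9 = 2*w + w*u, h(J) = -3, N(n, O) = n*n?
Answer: -746496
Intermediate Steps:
N(n, O) = n²
I(w, u) = 18*w + 9*u*w (I(w, u) = 9*(2*w + w*u) = 9*(2*w + u*w) = 18*w + 9*u*w)
I(h(4), 1)*N(-96, 6) = (9*(-3)*(2 + 1))*(-96)² = (9*(-3)*3)*9216 = -81*9216 = -746496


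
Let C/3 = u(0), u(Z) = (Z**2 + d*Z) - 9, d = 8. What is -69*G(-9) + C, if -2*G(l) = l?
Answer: -675/2 ≈ -337.50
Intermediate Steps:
u(Z) = -9 + Z**2 + 8*Z (u(Z) = (Z**2 + 8*Z) - 9 = -9 + Z**2 + 8*Z)
C = -27 (C = 3*(-9 + 0**2 + 8*0) = 3*(-9 + 0 + 0) = 3*(-9) = -27)
G(l) = -l/2
-69*G(-9) + C = -(-69)*(-9)/2 - 27 = -69*9/2 - 27 = -621/2 - 27 = -675/2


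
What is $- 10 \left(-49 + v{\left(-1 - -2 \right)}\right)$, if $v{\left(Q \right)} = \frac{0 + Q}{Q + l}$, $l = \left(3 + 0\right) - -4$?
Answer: $\frac{1955}{4} \approx 488.75$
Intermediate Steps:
$l = 7$ ($l = 3 + 4 = 7$)
$v{\left(Q \right)} = \frac{Q}{7 + Q}$ ($v{\left(Q \right)} = \frac{0 + Q}{Q + 7} = \frac{Q}{7 + Q}$)
$- 10 \left(-49 + v{\left(-1 - -2 \right)}\right) = - 10 \left(-49 + \frac{-1 - -2}{7 - -1}\right) = - 10 \left(-49 + \frac{-1 + 2}{7 + \left(-1 + 2\right)}\right) = - 10 \left(-49 + 1 \frac{1}{7 + 1}\right) = - 10 \left(-49 + 1 \cdot \frac{1}{8}\right) = - 10 \left(-49 + \frac{1}{8}\right) = \left(-10\right) \left(- \frac{391}{8}\right) = \frac{1955}{4}$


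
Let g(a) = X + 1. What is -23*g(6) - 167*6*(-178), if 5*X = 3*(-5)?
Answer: 178402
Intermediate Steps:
X = -3 (X = (3*(-5))/5 = (1/5)*(-15) = -3)
g(a) = -2 (g(a) = -3 + 1 = -2)
-23*g(6) - 167*6*(-178) = -23*(-2) - 167*6*(-178) = 46 - 1002*(-178) = 46 + 178356 = 178402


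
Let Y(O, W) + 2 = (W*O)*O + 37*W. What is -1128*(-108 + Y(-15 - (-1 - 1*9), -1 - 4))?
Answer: 473760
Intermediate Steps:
Y(O, W) = -2 + 37*W + W*O² (Y(O, W) = -2 + ((W*O)*O + 37*W) = -2 + ((O*W)*O + 37*W) = -2 + (W*O² + 37*W) = -2 + (37*W + W*O²) = -2 + 37*W + W*O²)
-1128*(-108 + Y(-15 - (-1 - 1*9), -1 - 4)) = -1128*(-108 + (-2 + 37*(-1 - 4) + (-1 - 4)*(-15 - (-1 - 1*9))²)) = -1128*(-108 + (-2 + 37*(-5) - 5*(-15 - (-1 - 9))²)) = -1128*(-108 + (-2 - 185 - 5*(-15 - 1*(-10))²)) = -1128*(-108 + (-2 - 185 - 5*(-15 + 10)²)) = -1128*(-108 + (-2 - 185 - 5*(-5)²)) = -1128*(-108 + (-2 - 185 - 5*25)) = -1128*(-108 + (-2 - 185 - 125)) = -1128*(-108 - 312) = -1128*(-420) = 473760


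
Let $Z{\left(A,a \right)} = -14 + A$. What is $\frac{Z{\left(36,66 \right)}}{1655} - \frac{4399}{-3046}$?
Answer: $\frac{7347357}{5041130} \approx 1.4575$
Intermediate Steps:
$\frac{Z{\left(36,66 \right)}}{1655} - \frac{4399}{-3046} = \frac{-14 + 36}{1655} - \frac{4399}{-3046} = 22 \cdot \frac{1}{1655} - - \frac{4399}{3046} = \frac{22}{1655} + \frac{4399}{3046} = \frac{7347357}{5041130}$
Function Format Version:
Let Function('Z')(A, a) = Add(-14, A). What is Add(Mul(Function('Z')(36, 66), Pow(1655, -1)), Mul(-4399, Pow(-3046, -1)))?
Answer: Rational(7347357, 5041130) ≈ 1.4575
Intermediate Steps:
Add(Mul(Function('Z')(36, 66), Pow(1655, -1)), Mul(-4399, Pow(-3046, -1))) = Add(Mul(Add(-14, 36), Pow(1655, -1)), Mul(-4399, Pow(-3046, -1))) = Add(Mul(22, Rational(1, 1655)), Mul(-4399, Rational(-1, 3046))) = Add(Rational(22, 1655), Rational(4399, 3046)) = Rational(7347357, 5041130)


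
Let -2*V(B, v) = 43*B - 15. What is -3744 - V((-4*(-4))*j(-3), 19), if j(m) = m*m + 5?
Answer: 2129/2 ≈ 1064.5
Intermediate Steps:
j(m) = 5 + m² (j(m) = m² + 5 = 5 + m²)
V(B, v) = 15/2 - 43*B/2 (V(B, v) = -(43*B - 15)/2 = -(-15 + 43*B)/2 = 15/2 - 43*B/2)
-3744 - V((-4*(-4))*j(-3), 19) = -3744 - (15/2 - 43*(-4*(-4))*(5 + (-3)²)/2) = -3744 - (15/2 - 344*(5 + 9)) = -3744 - (15/2 - 344*14) = -3744 - (15/2 - 43/2*224) = -3744 - (15/2 - 4816) = -3744 - 1*(-9617/2) = -3744 + 9617/2 = 2129/2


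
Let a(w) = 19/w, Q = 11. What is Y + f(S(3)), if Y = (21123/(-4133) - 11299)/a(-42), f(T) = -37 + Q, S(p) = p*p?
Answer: 1960193678/78527 ≈ 24962.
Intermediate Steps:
S(p) = p²
f(T) = -26 (f(T) = -37 + 11 = -26)
Y = 1962235380/78527 (Y = (21123/(-4133) - 11299)/((19/(-42))) = (21123*(-1/4133) - 11299)/((19*(-1/42))) = (-21123/4133 - 11299)/(-19/42) = -46719890/4133*(-42/19) = 1962235380/78527 ≈ 24988.)
Y + f(S(3)) = 1962235380/78527 - 26 = 1960193678/78527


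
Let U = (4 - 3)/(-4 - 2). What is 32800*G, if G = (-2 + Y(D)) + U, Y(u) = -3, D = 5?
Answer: -508400/3 ≈ -1.6947e+5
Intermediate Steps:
U = -⅙ (U = 1/(-6) = 1*(-⅙) = -⅙ ≈ -0.16667)
G = -31/6 (G = (-2 - 3) - ⅙ = -5 - ⅙ = -31/6 ≈ -5.1667)
32800*G = 32800*(-31/6) = -508400/3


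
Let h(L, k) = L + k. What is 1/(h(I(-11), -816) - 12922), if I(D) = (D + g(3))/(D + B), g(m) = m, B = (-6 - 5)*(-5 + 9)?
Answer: -55/755582 ≈ -7.2792e-5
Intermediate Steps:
B = -44 (B = -11*4 = -44)
I(D) = (3 + D)/(-44 + D) (I(D) = (D + 3)/(D - 44) = (3 + D)/(-44 + D))
1/(h(I(-11), -816) - 12922) = 1/(((3 - 11)/(-44 - 11) - 816) - 12922) = 1/((-8/(-55) - 816) - 12922) = 1/((-1/55*(-8) - 816) - 12922) = 1/((8/55 - 816) - 12922) = 1/(-44872/55 - 12922) = 1/(-755582/55) = -55/755582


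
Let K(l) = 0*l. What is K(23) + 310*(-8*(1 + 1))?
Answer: -4960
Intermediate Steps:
K(l) = 0
K(23) + 310*(-8*(1 + 1)) = 0 + 310*(-8*(1 + 1)) = 0 + 310*(-8*2) = 0 + 310*(-16) = 0 - 4960 = -4960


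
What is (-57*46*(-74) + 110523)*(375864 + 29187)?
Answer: 123358687101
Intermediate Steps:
(-57*46*(-74) + 110523)*(375864 + 29187) = (-2622*(-74) + 110523)*405051 = (194028 + 110523)*405051 = 304551*405051 = 123358687101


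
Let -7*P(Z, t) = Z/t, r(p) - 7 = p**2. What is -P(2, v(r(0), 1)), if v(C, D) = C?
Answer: 2/49 ≈ 0.040816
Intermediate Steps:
r(p) = 7 + p**2
P(Z, t) = -Z/(7*t)
-P(2, v(r(0), 1)) = -(-1)*2/(7*(7 + 0**2)) = -(-1)*2/(7*(7 + 0)) = -(-1)*2/(7*7) = -1*(-2/49) = 2/49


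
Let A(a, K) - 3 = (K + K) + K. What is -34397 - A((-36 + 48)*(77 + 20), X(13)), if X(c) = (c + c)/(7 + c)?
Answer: -344039/10 ≈ -34404.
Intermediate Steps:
X(c) = 2*c/(7 + c) (X(c) = (2*c)/(7 + c) = 2*c/(7 + c))
A(a, K) = 3 + 3*K (A(a, K) = 3 + ((K + K) + K) = 3 + (2*K + K) = 3 + 3*K)
-34397 - A((-36 + 48)*(77 + 20), X(13)) = -34397 - (3 + 3*(2*13/(7 + 13))) = -34397 - (3 + 3*(2*13/20)) = -34397 - (3 + 3*(2*13*(1/20))) = -34397 - (3 + 3*(13/10)) = -34397 - (3 + 39/10) = -34397 - 1*69/10 = -34397 - 69/10 = -344039/10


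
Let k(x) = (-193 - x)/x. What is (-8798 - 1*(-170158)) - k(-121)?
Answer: 19524488/121 ≈ 1.6136e+5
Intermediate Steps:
k(x) = (-193 - x)/x
(-8798 - 1*(-170158)) - k(-121) = (-8798 - 1*(-170158)) - (-193 - 1*(-121))/(-121) = (-8798 + 170158) - (-1)*(-193 + 121)/121 = 161360 - (-1)*(-72)/121 = 161360 - 1*72/121 = 161360 - 72/121 = 19524488/121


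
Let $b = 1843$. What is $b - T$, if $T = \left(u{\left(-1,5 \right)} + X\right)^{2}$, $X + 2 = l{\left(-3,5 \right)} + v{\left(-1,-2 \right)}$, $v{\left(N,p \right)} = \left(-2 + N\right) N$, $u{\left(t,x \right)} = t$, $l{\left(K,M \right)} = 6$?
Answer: $1807$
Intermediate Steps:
$v{\left(N,p \right)} = N \left(-2 + N\right)$
$X = 7$ ($X = -2 + \left(6 - \left(-2 - 1\right)\right) = -2 + \left(6 - -3\right) = -2 + \left(6 + 3\right) = -2 + 9 = 7$)
$T = 36$ ($T = \left(-1 + 7\right)^{2} = 6^{2} = 36$)
$b - T = 1843 - 36 = 1807$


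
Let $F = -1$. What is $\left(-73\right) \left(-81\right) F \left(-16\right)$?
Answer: $94608$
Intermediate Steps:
$\left(-73\right) \left(-81\right) F \left(-16\right) = \left(-73\right) \left(-81\right) \left(\left(-1\right) \left(-16\right)\right) = 5913 \cdot 16 = 94608$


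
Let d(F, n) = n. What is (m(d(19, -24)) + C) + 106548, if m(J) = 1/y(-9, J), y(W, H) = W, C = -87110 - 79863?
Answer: -543826/9 ≈ -60425.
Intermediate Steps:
C = -166973
m(J) = -1/9 (m(J) = 1/(-9) = 1*(-1/9) = -1/9)
(m(d(19, -24)) + C) + 106548 = (-1/9 - 166973) + 106548 = -1502758/9 + 106548 = -543826/9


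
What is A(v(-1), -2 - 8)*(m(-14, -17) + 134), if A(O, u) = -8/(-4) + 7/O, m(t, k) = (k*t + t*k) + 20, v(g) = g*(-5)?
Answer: 2142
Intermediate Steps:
v(g) = -5*g
m(t, k) = 20 + 2*k*t (m(t, k) = (k*t + k*t) + 20 = 2*k*t + 20 = 20 + 2*k*t)
A(O, u) = 2 + 7/O (A(O, u) = -8*(-¼) + 7/O = 2 + 7/O)
A(v(-1), -2 - 8)*(m(-14, -17) + 134) = (2 + 7/((-5*(-1))))*((20 + 2*(-17)*(-14)) + 134) = (2 + 7/5)*((20 + 476) + 134) = (2 + 7*(⅕))*(496 + 134) = (2 + 7/5)*630 = (17/5)*630 = 2142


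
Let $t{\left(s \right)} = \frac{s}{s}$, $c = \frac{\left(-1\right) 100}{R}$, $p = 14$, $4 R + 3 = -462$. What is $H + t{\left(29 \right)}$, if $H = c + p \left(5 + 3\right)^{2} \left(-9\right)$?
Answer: $- \frac{749779}{93} \approx -8062.1$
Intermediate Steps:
$R = - \frac{465}{4}$ ($R = - \frac{3}{4} + \frac{1}{4} \left(-462\right) = - \frac{3}{4} - \frac{231}{2} = - \frac{465}{4} \approx -116.25$)
$c = \frac{80}{93}$ ($c = \frac{\left(-1\right) 100}{- \frac{465}{4}} = \left(-100\right) \left(- \frac{4}{465}\right) = \frac{80}{93} \approx 0.86022$)
$t{\left(s \right)} = 1$
$H = - \frac{749872}{93}$ ($H = \frac{80}{93} + 14 \left(5 + 3\right)^{2} \left(-9\right) = \frac{80}{93} + 14 \cdot 8^{2} \left(-9\right) = \frac{80}{93} + 14 \cdot 64 \left(-9\right) = \frac{80}{93} + 896 \left(-9\right) = \frac{80}{93} - 8064 = - \frac{749872}{93} \approx -8063.1$)
$H + t{\left(29 \right)} = - \frac{749872}{93} + 1 = - \frac{749779}{93}$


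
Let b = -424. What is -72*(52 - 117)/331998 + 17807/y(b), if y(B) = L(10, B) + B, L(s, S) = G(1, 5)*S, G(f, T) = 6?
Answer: -982999691/164228344 ≈ -5.9856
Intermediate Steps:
L(s, S) = 6*S
y(B) = 7*B (y(B) = 6*B + B = 7*B)
-72*(52 - 117)/331998 + 17807/y(b) = -72*(52 - 117)/331998 + 17807/((7*(-424))) = -72*(-65)*(1/331998) + 17807/(-2968) = 4680*(1/331998) + 17807*(-1/2968) = 780/55333 - 17807/2968 = -982999691/164228344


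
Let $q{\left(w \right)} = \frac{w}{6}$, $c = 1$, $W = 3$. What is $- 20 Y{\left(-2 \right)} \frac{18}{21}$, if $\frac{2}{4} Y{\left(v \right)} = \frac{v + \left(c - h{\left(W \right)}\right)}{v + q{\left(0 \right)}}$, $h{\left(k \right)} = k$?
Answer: $- \frac{480}{7} \approx -68.571$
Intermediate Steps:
$q{\left(w \right)} = \frac{w}{6}$ ($q{\left(w \right)} = w \frac{1}{6} = \frac{w}{6}$)
$Y{\left(v \right)} = \frac{2 \left(-2 + v\right)}{v}$ ($Y{\left(v \right)} = 2 \frac{v + \left(1 - 3\right)}{v + \frac{1}{6} \cdot 0} = 2 \frac{v + \left(1 - 3\right)}{v + 0} = 2 \frac{v - 2}{v} = 2 \frac{-2 + v}{v} = \frac{2 \left(-2 + v\right)}{v}$)
$- 20 Y{\left(-2 \right)} \frac{18}{21} = - 20 \left(2 - \frac{4}{-2}\right) \frac{18}{21} = - 20 \left(2 - -2\right) 18 \cdot \frac{1}{21} = - 20 \left(2 + 2\right) \frac{6}{7} = \left(-20\right) 4 \cdot \frac{6}{7} = \left(-80\right) \frac{6}{7} = - \frac{480}{7}$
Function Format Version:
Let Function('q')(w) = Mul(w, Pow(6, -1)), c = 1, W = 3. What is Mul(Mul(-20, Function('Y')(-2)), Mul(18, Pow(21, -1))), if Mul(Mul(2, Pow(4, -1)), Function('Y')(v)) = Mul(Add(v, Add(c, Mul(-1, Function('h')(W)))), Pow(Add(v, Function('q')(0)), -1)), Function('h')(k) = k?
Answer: Rational(-480, 7) ≈ -68.571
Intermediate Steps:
Function('q')(w) = Mul(Rational(1, 6), w) (Function('q')(w) = Mul(w, Rational(1, 6)) = Mul(Rational(1, 6), w))
Function('Y')(v) = Mul(2, Pow(v, -1), Add(-2, v)) (Function('Y')(v) = Mul(2, Mul(Add(v, Add(1, Mul(-1, 3))), Pow(Add(v, Mul(Rational(1, 6), 0)), -1))) = Mul(2, Mul(Add(v, Add(1, -3)), Pow(Add(v, 0), -1))) = Mul(2, Mul(Add(v, -2), Pow(v, -1))) = Mul(2, Mul(Add(-2, v), Pow(v, -1))) = Mul(2, Mul(Pow(v, -1), Add(-2, v))) = Mul(2, Pow(v, -1), Add(-2, v)))
Mul(Mul(-20, Function('Y')(-2)), Mul(18, Pow(21, -1))) = Mul(Mul(-20, Add(2, Mul(-4, Pow(-2, -1)))), Mul(18, Pow(21, -1))) = Mul(Mul(-20, Add(2, Mul(-4, Rational(-1, 2)))), Mul(18, Rational(1, 21))) = Mul(Mul(-20, Add(2, 2)), Rational(6, 7)) = Mul(Mul(-20, 4), Rational(6, 7)) = Mul(-80, Rational(6, 7)) = Rational(-480, 7)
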